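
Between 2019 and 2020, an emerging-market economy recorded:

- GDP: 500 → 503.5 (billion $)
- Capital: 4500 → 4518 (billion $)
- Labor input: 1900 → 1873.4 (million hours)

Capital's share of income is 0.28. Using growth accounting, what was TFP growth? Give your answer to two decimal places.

TFP grew 1.60%.

GDP growth = (503.5 − 500) / 500 = 0.7%.
Capital growth = (4518 − 4500) / 4500 = 0.4%.
Labor input growth = (1873.4 − 1900) / 1900 = -1.4%.
Labor's share = 1 − 0.28 = 0.72.
Capital: 0.28 × 0.4 = 0.112 pp.
Labor input: 0.72 × (-1.4) = -1.008 pp.
TFP growth = 0.7 + 0.896 = 1.596%.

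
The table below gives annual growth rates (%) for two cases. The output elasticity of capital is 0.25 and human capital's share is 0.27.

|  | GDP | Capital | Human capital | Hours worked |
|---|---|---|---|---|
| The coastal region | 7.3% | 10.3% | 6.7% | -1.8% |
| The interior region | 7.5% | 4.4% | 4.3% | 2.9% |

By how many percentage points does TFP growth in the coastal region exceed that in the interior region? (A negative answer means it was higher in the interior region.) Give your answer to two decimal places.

-0.07 percentage points

Labor's share = 1 − 0.25 − 0.27 = 0.48.
The coastal region: TFP = 7.3 − 2.575 − 1.809 + 0.864 = 3.78%.
The interior region: TFP = 7.5 − 1.1 − 1.161 − 1.392 = 3.847%.
Difference = 3.78 − (3.847) = -0.067 pp.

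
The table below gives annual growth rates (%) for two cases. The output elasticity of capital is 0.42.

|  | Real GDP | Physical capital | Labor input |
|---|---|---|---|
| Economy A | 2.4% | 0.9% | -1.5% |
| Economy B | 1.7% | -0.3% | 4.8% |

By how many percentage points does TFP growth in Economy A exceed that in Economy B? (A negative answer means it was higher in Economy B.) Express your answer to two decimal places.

Labor's share = 1 − 0.42 = 0.58.
Economy A: TFP = 2.4 − 0.378 + 0.87 = 2.892%.
Economy B: TFP = 1.7 + 0.126 − 2.784 = -0.958%.
Difference = 2.892 − (-0.958) = 3.85 pp.

3.85 percentage points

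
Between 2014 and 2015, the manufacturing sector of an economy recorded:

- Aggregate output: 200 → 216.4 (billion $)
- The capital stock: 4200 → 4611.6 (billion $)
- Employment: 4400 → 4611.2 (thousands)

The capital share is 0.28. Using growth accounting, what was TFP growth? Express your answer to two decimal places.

2.00%

Aggregate output growth = (216.4 − 200) / 200 = 8.2%.
The capital stock growth = (4611.6 − 4200) / 4200 = 9.8%.
Employment growth = (4611.2 − 4400) / 4400 = 4.8%.
Labor's share = 1 − 0.28 = 0.72.
The capital stock: 0.28 × 9.8 = 2.744 pp.
Employment: 0.72 × 4.8 = 3.456 pp.
TFP growth = 8.2 − 6.2 = 2%.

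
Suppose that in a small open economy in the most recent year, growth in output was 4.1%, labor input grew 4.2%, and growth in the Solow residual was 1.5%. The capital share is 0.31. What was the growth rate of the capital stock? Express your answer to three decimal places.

-0.961%

Labor's share = 1 − 0.31 = 0.69.
gY = gA + 0.69×4.2 + 0.31×g.
0.31×g = 4.1 − 1.5 − 2.898 = -0.298.
g = -0.298 / 0.31 = -0.96129%.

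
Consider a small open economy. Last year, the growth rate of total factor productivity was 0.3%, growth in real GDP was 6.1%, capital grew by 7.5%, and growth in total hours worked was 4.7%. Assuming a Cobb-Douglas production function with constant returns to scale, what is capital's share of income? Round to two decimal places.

α = 0.39

gY = gA + α·gK + (1−α)·gL, so gY − gA − gL = α(gK − gL).
6.1 − 0.3 − 4.7 = α × (7.5 − 4.7).
1.1 = 2.8 α, so α = 0.3929.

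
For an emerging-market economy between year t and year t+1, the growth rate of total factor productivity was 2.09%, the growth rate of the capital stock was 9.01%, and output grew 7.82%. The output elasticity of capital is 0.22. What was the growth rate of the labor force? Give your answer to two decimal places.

Labor's share = 1 − 0.22 = 0.78.
gY = gA + 0.22×9.01 + 0.78×g.
0.78×g = 7.82 − 2.09 − 1.9822 = 3.7478.
g = 3.7478 / 0.78 = 4.8049%.

4.80%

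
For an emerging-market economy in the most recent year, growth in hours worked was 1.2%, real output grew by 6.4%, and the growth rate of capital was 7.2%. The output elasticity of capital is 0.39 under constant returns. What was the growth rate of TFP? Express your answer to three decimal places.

TFP growth was 2.860%.

Labor's share = 1 − 0.39 = 0.61.
Capital: 0.39 × 7.2 = 2.808 pp.
Hours worked: 0.61 × 1.2 = 0.732 pp.
TFP growth = 6.4 − 3.54 = 2.86%.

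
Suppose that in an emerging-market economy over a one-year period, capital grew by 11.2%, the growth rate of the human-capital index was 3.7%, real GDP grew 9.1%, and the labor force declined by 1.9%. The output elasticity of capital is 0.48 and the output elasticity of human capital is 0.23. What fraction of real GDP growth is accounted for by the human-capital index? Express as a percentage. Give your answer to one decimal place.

9.4%

The human-capital index contributed 0.23 × 3.7 = 0.851 pp.
Share of growth = 0.851 / 9.1 × 100 = 9.352%.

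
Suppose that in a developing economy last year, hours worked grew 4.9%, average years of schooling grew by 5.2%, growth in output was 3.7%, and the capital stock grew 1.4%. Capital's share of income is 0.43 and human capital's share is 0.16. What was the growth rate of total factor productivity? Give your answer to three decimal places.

0.257%

Labor's share = 1 − 0.43 − 0.16 = 0.41.
The capital stock: 0.43 × 1.4 = 0.602 pp.
Average years of schooling: 0.16 × 5.2 = 0.832 pp.
Hours worked: 0.41 × 4.9 = 2.009 pp.
TFP growth = 3.7 − 3.443 = 0.257%.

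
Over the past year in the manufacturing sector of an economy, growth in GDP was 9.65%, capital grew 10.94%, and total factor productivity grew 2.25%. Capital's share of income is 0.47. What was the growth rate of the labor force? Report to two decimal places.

Labor's share = 1 − 0.47 = 0.53.
gY = gA + 0.47×10.94 + 0.53×g.
0.53×g = 9.65 − 2.25 − 5.1418 = 2.2582.
g = 2.2582 / 0.53 = 4.2608%.

4.26%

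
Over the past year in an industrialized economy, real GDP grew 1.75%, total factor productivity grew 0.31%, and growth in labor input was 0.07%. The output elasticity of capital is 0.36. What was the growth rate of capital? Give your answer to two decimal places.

3.88%

Labor's share = 1 − 0.36 = 0.64.
gY = gA + 0.64×0.07 + 0.36×g.
0.36×g = 1.75 − 0.31 − 0.0448 = 1.3952.
g = 1.3952 / 0.36 = 3.8756%.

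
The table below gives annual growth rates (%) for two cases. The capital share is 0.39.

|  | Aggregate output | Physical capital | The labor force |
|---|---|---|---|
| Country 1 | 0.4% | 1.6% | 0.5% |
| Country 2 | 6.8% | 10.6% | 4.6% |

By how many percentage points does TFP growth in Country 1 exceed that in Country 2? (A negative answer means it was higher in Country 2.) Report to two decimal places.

-0.39 percentage points

Labor's share = 1 − 0.39 = 0.61.
Country 1: TFP = 0.4 − 0.624 − 0.305 = -0.529%.
Country 2: TFP = 6.8 − 4.134 − 2.806 = -0.14%.
Difference = -0.529 − (-0.14) = -0.389 pp.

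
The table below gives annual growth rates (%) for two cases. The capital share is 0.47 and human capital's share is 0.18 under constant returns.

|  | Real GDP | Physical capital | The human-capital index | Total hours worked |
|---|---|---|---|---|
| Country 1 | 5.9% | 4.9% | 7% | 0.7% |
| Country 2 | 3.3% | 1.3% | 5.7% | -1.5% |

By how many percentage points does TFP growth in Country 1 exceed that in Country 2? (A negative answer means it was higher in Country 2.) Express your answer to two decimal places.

Labor's share = 1 − 0.47 − 0.18 = 0.35.
Country 1: TFP = 5.9 − 2.303 − 1.26 − 0.245 = 2.092%.
Country 2: TFP = 3.3 − 0.611 − 1.026 + 0.525 = 2.188%.
Difference = 2.092 − (2.188) = -0.096 pp.

-0.10 percentage points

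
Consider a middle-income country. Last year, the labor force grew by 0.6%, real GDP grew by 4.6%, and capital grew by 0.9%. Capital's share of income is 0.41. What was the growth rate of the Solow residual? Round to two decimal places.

Labor's share = 1 − 0.41 = 0.59.
Capital: 0.41 × 0.9 = 0.369 pp.
The labor force: 0.59 × 0.6 = 0.354 pp.
TFP growth = 4.6 − 0.723 = 3.877%.

The Solow residual grew 3.88%.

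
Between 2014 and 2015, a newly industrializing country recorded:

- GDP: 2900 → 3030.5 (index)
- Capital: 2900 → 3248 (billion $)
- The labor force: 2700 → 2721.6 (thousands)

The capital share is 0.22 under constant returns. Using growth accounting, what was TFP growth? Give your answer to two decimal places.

1.24%

GDP growth = (3030.5 − 2900) / 2900 = 4.5%.
Capital growth = (3248 − 2900) / 2900 = 12%.
The labor force growth = (2721.6 − 2700) / 2700 = 0.8%.
Labor's share = 1 − 0.22 = 0.78.
Capital: 0.22 × 12 = 2.64 pp.
The labor force: 0.78 × 0.8 = 0.624 pp.
TFP growth = 4.5 − 3.264 = 1.236%.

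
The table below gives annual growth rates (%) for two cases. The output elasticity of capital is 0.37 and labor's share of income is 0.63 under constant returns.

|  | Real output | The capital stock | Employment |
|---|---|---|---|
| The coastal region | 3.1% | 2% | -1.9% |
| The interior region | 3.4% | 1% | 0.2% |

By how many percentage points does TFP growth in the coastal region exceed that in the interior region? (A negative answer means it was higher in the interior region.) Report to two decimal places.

Labor's share = 1 − 0.37 = 0.63.
The coastal region: TFP = 3.1 − 0.74 + 1.197 = 3.557%.
The interior region: TFP = 3.4 − 0.37 − 0.126 = 2.904%.
Difference = 3.557 − (2.904) = 0.653 pp.

0.65 percentage points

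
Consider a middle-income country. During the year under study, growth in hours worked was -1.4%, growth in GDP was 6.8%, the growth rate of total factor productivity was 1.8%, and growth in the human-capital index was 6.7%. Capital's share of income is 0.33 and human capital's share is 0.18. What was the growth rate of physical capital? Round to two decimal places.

Physical capital grew 13.58%.

Labor's share = 1 − 0.33 − 0.18 = 0.49.
gY = gA + 0.18×6.7 + 0.49×(-1.4) + 0.33×g.
0.33×g = 6.8 − 1.8 − 0.52 = 4.48.
g = 4.48 / 0.33 = 13.5758%.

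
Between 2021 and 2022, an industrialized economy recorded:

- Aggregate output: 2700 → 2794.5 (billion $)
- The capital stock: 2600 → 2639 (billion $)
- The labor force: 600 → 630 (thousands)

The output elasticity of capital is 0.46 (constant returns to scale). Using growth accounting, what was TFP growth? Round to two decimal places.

0.11%

Aggregate output growth = (2794.5 − 2700) / 2700 = 3.5%.
The capital stock growth = (2639 − 2600) / 2600 = 1.5%.
The labor force growth = (630 − 600) / 600 = 5%.
Labor's share = 1 − 0.46 = 0.54.
The capital stock: 0.46 × 1.5 = 0.69 pp.
The labor force: 0.54 × 5 = 2.7 pp.
TFP growth = 3.5 − 3.39 = 0.11%.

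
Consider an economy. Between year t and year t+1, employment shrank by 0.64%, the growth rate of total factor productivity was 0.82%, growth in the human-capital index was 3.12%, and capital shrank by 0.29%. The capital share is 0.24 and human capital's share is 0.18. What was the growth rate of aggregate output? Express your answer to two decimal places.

Aggregate output growth was 0.94%.

Labor's share = 1 − 0.24 − 0.18 = 0.58.
Capital: 0.24 × (-0.29) = -0.0696 pp.
The human-capital index: 0.18 × 3.12 = 0.5616 pp.
Employment: 0.58 × (-0.64) = -0.3712 pp.
Output growth = 0.82 + 0.1208 = 0.9408%.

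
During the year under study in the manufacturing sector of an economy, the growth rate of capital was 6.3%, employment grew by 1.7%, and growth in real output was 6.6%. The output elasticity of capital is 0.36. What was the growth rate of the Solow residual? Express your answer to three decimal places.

The Solow residual growth was 3.244%.

Labor's share = 1 − 0.36 = 0.64.
Capital: 0.36 × 6.3 = 2.268 pp.
Employment: 0.64 × 1.7 = 1.088 pp.
TFP growth = 6.6 − 3.356 = 3.244%.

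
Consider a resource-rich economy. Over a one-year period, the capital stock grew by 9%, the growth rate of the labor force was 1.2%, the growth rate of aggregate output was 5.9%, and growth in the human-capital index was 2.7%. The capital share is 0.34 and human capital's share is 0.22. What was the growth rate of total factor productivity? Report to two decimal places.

Labor's share = 1 − 0.34 − 0.22 = 0.44.
The capital stock: 0.34 × 9 = 3.06 pp.
The human-capital index: 0.22 × 2.7 = 0.594 pp.
The labor force: 0.44 × 1.2 = 0.528 pp.
TFP growth = 5.9 − 4.182 = 1.718%.

1.72%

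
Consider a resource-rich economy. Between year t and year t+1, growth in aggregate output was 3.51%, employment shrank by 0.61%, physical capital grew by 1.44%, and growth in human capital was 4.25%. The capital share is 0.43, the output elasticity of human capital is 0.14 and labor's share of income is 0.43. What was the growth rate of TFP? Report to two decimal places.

Labor's share = 1 − 0.43 − 0.14 = 0.43.
Physical capital: 0.43 × 1.44 = 0.6192 pp.
Human capital: 0.14 × 4.25 = 0.595 pp.
Employment: 0.43 × (-0.61) = -0.2623 pp.
TFP growth = 3.51 − 0.9519 = 2.5581%.

2.56%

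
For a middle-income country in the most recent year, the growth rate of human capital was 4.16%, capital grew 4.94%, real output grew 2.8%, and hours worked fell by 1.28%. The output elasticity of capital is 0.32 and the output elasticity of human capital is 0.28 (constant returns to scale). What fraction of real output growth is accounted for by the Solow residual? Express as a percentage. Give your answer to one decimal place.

Labor's share = 1 − 0.32 − 0.28 = 0.4.
Capital: 0.32 × 4.94 = 1.5808 pp.
Human capital: 0.28 × 4.16 = 1.1648 pp.
Hours worked: 0.4 × (-1.28) = -0.512 pp.
TFP growth = 2.8 − 2.2336 = 0.5664%.
TFP share of growth = 0.5664 / 2.8 × 100 = 20.229%.

20.2%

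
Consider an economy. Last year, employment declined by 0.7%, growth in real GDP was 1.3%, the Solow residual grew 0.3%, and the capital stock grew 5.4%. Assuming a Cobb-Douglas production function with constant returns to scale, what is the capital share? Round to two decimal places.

0.28

gY = gA + α·gK + (1−α)·gL, so gY − gA − gL = α(gK − gL).
1.3 − 0.3 + 0.7 = α × (5.4 − (-0.7)).
1.7 = 6.1 α, so α = 0.2787.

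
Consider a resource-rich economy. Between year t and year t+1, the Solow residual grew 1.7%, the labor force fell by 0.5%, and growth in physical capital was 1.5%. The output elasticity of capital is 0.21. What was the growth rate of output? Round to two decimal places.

Labor's share = 1 − 0.21 = 0.79.
Physical capital: 0.21 × 1.5 = 0.315 pp.
The labor force: 0.79 × (-0.5) = -0.395 pp.
Output growth = 1.7 + (-0.08) = 1.62%.

1.62%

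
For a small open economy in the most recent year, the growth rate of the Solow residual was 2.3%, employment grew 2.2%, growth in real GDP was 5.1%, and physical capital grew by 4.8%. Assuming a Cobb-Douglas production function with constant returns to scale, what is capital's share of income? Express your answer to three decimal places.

Capital's share of income is 0.231.

gY = gA + α·gK + (1−α)·gL, so gY − gA − gL = α(gK − gL).
5.1 − 2.3 − 2.2 = α × (4.8 − 2.2).
0.6 = 2.6 α, so α = 0.23077.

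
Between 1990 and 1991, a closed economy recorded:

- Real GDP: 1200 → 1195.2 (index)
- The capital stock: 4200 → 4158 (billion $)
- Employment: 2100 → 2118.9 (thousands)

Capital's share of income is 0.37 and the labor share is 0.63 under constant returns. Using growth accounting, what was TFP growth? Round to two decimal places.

Real GDP growth = (1195.2 − 1200) / 1200 = -0.4%.
The capital stock growth = (4158 − 4200) / 4200 = -1%.
Employment growth = (2118.9 − 2100) / 2100 = 0.9%.
Labor's share = 1 − 0.37 = 0.63.
The capital stock: 0.37 × (-1) = -0.37 pp.
Employment: 0.63 × 0.9 = 0.567 pp.
TFP growth = -0.4 − 0.197 = -0.597%.

-0.60%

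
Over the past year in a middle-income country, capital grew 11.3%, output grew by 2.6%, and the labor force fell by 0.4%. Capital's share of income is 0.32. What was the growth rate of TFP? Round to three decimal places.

Labor's share = 1 − 0.32 = 0.68.
Capital: 0.32 × 11.3 = 3.616 pp.
The labor force: 0.68 × (-0.4) = -0.272 pp.
TFP growth = 2.6 − 3.344 = -0.744%.

-0.744%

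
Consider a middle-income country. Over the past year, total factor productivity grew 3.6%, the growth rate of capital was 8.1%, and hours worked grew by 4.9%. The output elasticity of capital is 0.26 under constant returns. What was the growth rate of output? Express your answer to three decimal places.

Labor's share = 1 − 0.26 = 0.74.
Capital: 0.26 × 8.1 = 2.106 pp.
Hours worked: 0.74 × 4.9 = 3.626 pp.
Output growth = 3.6 + 5.732 = 9.332%.

9.332%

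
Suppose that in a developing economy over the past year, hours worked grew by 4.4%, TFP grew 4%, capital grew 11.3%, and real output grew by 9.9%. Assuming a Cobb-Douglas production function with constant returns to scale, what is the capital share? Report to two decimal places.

gY = gA + α·gK + (1−α)·gL, so gY − gA − gL = α(gK − gL).
9.9 − 4 − 4.4 = α × (11.3 − 4.4).
1.5 = 6.9 α, so α = 0.2174.

The capital share is 0.22.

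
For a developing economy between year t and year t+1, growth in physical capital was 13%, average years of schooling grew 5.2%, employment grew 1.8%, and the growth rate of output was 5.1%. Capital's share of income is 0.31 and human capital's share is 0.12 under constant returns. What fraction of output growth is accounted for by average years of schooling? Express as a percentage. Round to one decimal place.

Average years of schooling contributed 0.12 × 5.2 = 0.624 pp.
Share of growth = 0.624 / 5.1 × 100 = 12.235%.

Average years of schooling accounted for 12.2% of growth.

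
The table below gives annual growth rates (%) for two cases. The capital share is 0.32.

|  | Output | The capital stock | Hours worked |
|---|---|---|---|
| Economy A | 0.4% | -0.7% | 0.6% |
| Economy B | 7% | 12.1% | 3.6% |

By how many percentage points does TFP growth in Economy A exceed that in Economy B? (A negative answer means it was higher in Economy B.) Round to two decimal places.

Labor's share = 1 − 0.32 = 0.68.
Economy A: TFP = 0.4 + 0.224 − 0.408 = 0.216%.
Economy B: TFP = 7 − 3.872 − 2.448 = 0.68%.
Difference = 0.216 − (0.68) = -0.464 pp.

-0.46 percentage points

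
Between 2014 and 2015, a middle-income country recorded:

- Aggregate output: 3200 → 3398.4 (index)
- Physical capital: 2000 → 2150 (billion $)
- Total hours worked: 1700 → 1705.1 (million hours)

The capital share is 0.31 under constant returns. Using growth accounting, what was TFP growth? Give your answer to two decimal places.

Aggregate output growth = (3398.4 − 3200) / 3200 = 6.2%.
Physical capital growth = (2150 − 2000) / 2000 = 7.5%.
Total hours worked growth = (1705.1 − 1700) / 1700 = 0.3%.
Labor's share = 1 − 0.31 = 0.69.
Physical capital: 0.31 × 7.5 = 2.325 pp.
Total hours worked: 0.69 × 0.3 = 0.207 pp.
TFP growth = 6.2 − 2.532 = 3.668%.

3.67%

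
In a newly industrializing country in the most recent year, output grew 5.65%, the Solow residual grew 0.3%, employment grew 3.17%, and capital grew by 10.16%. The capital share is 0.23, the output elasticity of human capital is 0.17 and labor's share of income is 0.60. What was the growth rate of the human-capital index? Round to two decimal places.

Labor's share = 1 − 0.23 − 0.17 = 0.6.
gY = gA + 0.23×10.16 + 0.6×3.17 + 0.17×g.
0.17×g = 5.65 − 0.3 − 4.2388 = 1.1112.
g = 1.1112 / 0.17 = 6.5365%.

6.54%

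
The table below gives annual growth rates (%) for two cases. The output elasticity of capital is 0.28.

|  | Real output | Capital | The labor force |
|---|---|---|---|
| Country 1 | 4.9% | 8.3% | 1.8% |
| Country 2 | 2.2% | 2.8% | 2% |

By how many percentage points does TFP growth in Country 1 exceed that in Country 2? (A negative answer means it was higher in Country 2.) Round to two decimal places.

Labor's share = 1 − 0.28 = 0.72.
Country 1: TFP = 4.9 − 2.324 − 1.296 = 1.28%.
Country 2: TFP = 2.2 − 0.784 − 1.44 = -0.024%.
Difference = 1.28 − (-0.024) = 1.304 pp.

1.30 percentage points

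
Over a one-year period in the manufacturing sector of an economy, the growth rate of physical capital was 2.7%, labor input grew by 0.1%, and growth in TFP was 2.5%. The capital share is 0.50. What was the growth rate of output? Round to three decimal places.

Output growth was 3.900%.

Labor's share = 1 − 0.5 = 0.5.
Physical capital: 0.5 × 2.7 = 1.35 pp.
Labor input: 0.5 × 0.1 = 0.05 pp.
Output growth = 2.5 + 1.4 = 3.9%.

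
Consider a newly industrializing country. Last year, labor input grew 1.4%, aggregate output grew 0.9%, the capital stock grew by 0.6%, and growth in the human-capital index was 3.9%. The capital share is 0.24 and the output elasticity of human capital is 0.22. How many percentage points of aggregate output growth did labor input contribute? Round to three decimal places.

Labor's share = 1 − 0.24 − 0.22 = 0.54.
Contribution = share × growth = 0.54 × 1.4 = 0.756 pp.

0.756 percentage points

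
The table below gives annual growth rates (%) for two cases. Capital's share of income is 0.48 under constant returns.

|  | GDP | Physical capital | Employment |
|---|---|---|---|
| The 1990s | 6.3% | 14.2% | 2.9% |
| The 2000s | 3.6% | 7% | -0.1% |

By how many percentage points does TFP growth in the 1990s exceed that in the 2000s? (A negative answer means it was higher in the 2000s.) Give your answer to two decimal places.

Labor's share = 1 − 0.48 = 0.52.
The 1990s: TFP = 6.3 − 6.816 − 1.508 = -2.024%.
The 2000s: TFP = 3.6 − 3.36 + 0.052 = 0.292%.
Difference = -2.024 − (0.292) = -2.316 pp.

-2.32 percentage points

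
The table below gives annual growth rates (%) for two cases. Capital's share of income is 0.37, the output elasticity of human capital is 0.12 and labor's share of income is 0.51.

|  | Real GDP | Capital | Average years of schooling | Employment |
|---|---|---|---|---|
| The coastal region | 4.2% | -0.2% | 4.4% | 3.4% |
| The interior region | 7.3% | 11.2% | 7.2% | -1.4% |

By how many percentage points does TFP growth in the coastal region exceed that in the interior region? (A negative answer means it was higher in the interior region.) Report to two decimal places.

Labor's share = 1 − 0.37 − 0.12 = 0.51.
The coastal region: TFP = 4.2 + 0.074 − 0.528 − 1.734 = 2.012%.
The interior region: TFP = 7.3 − 4.144 − 0.864 + 0.714 = 3.006%.
Difference = 2.012 − (3.006) = -0.994 pp.

-0.99 percentage points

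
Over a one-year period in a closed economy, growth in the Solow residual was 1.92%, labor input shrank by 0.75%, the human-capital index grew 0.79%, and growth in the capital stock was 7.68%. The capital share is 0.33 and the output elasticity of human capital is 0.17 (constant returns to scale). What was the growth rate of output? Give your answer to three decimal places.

Labor's share = 1 − 0.33 − 0.17 = 0.5.
The capital stock: 0.33 × 7.68 = 2.5344 pp.
The human-capital index: 0.17 × 0.79 = 0.1343 pp.
Labor input: 0.5 × (-0.75) = -0.375 pp.
Output growth = 1.92 + 2.2937 = 4.2137%.

Output growth was 4.214%.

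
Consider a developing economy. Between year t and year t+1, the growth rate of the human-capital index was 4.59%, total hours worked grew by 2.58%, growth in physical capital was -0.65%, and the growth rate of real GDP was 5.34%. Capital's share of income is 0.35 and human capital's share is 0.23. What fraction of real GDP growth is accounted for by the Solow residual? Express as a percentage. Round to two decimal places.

64.20%

Labor's share = 1 − 0.35 − 0.23 = 0.42.
Physical capital: 0.35 × (-0.65) = -0.2275 pp.
The human-capital index: 0.23 × 4.59 = 1.0557 pp.
Total hours worked: 0.42 × 2.58 = 1.0836 pp.
TFP growth = 5.34 − 1.9118 = 3.4282%.
TFP share of growth = 3.4282 / 5.34 × 100 = 64.1985%.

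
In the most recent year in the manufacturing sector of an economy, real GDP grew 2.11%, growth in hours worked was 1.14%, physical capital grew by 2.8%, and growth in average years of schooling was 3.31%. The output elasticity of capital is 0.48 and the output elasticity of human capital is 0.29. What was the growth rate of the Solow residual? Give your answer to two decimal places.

-0.46%

Labor's share = 1 − 0.48 − 0.29 = 0.23.
Physical capital: 0.48 × 2.8 = 1.344 pp.
Average years of schooling: 0.29 × 3.31 = 0.9599 pp.
Hours worked: 0.23 × 1.14 = 0.2622 pp.
TFP growth = 2.11 − 2.5661 = -0.4561%.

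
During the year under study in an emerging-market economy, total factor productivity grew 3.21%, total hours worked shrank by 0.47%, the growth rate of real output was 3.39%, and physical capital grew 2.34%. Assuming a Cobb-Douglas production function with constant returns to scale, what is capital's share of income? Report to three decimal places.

gY = gA + α·gK + (1−α)·gL, so gY − gA − gL = α(gK − gL).
3.39 − 3.21 + 0.47 = α × (2.34 − (-0.47)).
0.65 = 2.81 α, so α = 0.23132.

0.231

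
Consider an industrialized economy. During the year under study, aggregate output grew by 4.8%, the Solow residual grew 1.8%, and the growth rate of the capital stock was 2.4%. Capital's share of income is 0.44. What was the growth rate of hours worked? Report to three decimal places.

Labor's share = 1 − 0.44 = 0.56.
gY = gA + 0.44×2.4 + 0.56×g.
0.56×g = 4.8 − 1.8 − 1.056 = 1.944.
g = 1.944 / 0.56 = 3.47143%.

3.471%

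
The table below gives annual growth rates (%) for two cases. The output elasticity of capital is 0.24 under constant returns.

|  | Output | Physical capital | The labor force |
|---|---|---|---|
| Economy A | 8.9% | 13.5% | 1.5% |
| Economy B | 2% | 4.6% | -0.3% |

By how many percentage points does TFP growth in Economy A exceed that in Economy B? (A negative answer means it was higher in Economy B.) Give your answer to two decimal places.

3.40 percentage points

Labor's share = 1 − 0.24 = 0.76.
Economy A: TFP = 8.9 − 3.24 − 1.14 = 4.52%.
Economy B: TFP = 2 − 1.104 + 0.228 = 1.124%.
Difference = 4.52 − (1.124) = 3.396 pp.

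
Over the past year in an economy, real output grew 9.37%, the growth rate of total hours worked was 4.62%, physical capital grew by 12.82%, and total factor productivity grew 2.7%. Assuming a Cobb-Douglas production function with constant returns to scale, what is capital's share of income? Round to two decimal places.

Capital's share of income is 0.25.

gY = gA + α·gK + (1−α)·gL, so gY − gA − gL = α(gK − gL).
9.37 − 2.7 − 4.62 = α × (12.82 − 4.62).
2.05 = 8.2 α, so α = 0.25.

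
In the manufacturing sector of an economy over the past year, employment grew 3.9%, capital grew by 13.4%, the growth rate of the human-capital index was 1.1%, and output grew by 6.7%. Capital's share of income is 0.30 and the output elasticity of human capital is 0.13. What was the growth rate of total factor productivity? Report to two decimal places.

0.31%

Labor's share = 1 − 0.3 − 0.13 = 0.57.
Capital: 0.3 × 13.4 = 4.02 pp.
The human-capital index: 0.13 × 1.1 = 0.143 pp.
Employment: 0.57 × 3.9 = 2.223 pp.
TFP growth = 6.7 − 6.386 = 0.314%.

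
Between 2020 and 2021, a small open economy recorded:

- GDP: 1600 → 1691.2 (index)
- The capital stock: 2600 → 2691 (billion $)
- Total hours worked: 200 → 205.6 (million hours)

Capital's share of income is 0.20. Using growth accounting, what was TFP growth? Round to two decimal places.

GDP growth = (1691.2 − 1600) / 1600 = 5.7%.
The capital stock growth = (2691 − 2600) / 2600 = 3.5%.
Total hours worked growth = (205.6 − 200) / 200 = 2.8%.
Labor's share = 1 − 0.2 = 0.8.
The capital stock: 0.2 × 3.5 = 0.7 pp.
Total hours worked: 0.8 × 2.8 = 2.24 pp.
TFP growth = 5.7 − 2.94 = 2.76%.

2.76%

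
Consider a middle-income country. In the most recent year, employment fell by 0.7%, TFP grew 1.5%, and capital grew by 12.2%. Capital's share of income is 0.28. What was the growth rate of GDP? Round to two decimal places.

GDP grew 4.41%.

Labor's share = 1 − 0.28 = 0.72.
Capital: 0.28 × 12.2 = 3.416 pp.
Employment: 0.72 × (-0.7) = -0.504 pp.
Output growth = 1.5 + 2.912 = 4.412%.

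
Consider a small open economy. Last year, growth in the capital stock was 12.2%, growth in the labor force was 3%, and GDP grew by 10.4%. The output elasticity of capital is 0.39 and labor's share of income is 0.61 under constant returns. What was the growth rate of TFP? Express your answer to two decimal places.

Labor's share = 1 − 0.39 = 0.61.
The capital stock: 0.39 × 12.2 = 4.758 pp.
The labor force: 0.61 × 3 = 1.83 pp.
TFP growth = 10.4 − 6.588 = 3.812%.

TFP grew 3.81%.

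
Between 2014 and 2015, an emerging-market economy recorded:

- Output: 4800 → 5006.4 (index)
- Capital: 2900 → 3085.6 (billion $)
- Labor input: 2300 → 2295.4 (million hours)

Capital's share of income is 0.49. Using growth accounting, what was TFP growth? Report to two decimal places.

1.27%

Output growth = (5006.4 − 4800) / 4800 = 4.3%.
Capital growth = (3085.6 − 2900) / 2900 = 6.4%.
Labor input growth = (2295.4 − 2300) / 2300 = -0.2%.
Labor's share = 1 − 0.49 = 0.51.
Capital: 0.49 × 6.4 = 3.136 pp.
Labor input: 0.51 × (-0.2) = -0.102 pp.
TFP growth = 4.3 − 3.034 = 1.266%.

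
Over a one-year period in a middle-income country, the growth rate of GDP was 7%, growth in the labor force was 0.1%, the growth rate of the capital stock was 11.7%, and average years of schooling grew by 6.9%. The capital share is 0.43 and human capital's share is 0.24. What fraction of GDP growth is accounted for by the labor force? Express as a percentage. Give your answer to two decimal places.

Labor's share = 1 − 0.43 − 0.24 = 0.33.
The labor force contributed 0.33 × 0.1 = 0.033 pp.
Share of growth = 0.033 / 7 × 100 = 0.4714%.

0.47%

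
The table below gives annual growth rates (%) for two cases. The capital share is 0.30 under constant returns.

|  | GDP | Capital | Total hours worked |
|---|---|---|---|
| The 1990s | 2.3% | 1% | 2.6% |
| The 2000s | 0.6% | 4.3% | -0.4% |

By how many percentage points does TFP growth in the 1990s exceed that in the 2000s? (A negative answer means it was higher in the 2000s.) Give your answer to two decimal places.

0.59 percentage points

Labor's share = 1 − 0.3 = 0.7.
The 1990s: TFP = 2.3 − 0.3 − 1.82 = 0.18%.
The 2000s: TFP = 0.6 − 1.29 + 0.28 = -0.41%.
Difference = 0.18 − (-0.41) = 0.59 pp.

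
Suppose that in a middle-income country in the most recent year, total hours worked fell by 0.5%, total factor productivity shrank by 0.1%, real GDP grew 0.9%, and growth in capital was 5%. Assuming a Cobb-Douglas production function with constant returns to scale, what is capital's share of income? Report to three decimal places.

Capital's share of income is 0.273.

gY = gA + α·gK + (1−α)·gL, so gY − gA − gL = α(gK − gL).
0.9 + 0.1 + 0.5 = α × (5 − (-0.5)).
1.5 = 5.5 α, so α = 0.27273.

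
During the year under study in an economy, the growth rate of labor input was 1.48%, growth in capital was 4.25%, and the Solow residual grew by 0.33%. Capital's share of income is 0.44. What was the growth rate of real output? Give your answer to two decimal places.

3.03%

Labor's share = 1 − 0.44 = 0.56.
Capital: 0.44 × 4.25 = 1.87 pp.
Labor input: 0.56 × 1.48 = 0.8288 pp.
Output growth = 0.33 + 2.6988 = 3.0288%.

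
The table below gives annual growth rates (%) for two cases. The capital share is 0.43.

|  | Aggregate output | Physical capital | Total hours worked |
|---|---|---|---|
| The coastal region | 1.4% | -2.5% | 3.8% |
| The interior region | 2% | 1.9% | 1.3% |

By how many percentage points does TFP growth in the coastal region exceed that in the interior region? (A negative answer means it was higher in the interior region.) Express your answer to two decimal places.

-0.13 percentage points

Labor's share = 1 − 0.43 = 0.57.
The coastal region: TFP = 1.4 + 1.075 − 2.166 = 0.309%.
The interior region: TFP = 2 − 0.817 − 0.741 = 0.442%.
Difference = 0.309 − (0.442) = -0.133 pp.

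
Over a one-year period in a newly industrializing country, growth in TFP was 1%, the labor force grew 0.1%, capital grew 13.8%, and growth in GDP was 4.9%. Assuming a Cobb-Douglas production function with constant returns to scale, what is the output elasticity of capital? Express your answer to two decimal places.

gY = gA + α·gK + (1−α)·gL, so gY − gA − gL = α(gK − gL).
4.9 − 1 − 0.1 = α × (13.8 − 0.1).
3.8 = 13.7 α, so α = 0.2774.

The output elasticity of capital is 0.28.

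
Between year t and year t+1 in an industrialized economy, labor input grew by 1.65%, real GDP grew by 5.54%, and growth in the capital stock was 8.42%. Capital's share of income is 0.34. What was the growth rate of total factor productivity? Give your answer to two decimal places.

1.59%

Labor's share = 1 − 0.34 = 0.66.
The capital stock: 0.34 × 8.42 = 2.8628 pp.
Labor input: 0.66 × 1.65 = 1.089 pp.
TFP growth = 5.54 − 3.9518 = 1.5882%.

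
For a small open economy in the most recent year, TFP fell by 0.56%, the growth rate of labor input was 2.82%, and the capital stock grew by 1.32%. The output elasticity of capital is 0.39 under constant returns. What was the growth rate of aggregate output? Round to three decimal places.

1.675%

Labor's share = 1 − 0.39 = 0.61.
The capital stock: 0.39 × 1.32 = 0.5148 pp.
Labor input: 0.61 × 2.82 = 1.7202 pp.
Output growth = -0.56 + 2.235 = 1.675%.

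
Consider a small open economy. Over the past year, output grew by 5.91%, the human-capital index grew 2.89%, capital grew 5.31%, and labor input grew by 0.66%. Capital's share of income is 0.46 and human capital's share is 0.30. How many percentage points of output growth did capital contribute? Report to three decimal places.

2.443

Contribution = share × growth = 0.46 × 5.31 = 2.4426 pp.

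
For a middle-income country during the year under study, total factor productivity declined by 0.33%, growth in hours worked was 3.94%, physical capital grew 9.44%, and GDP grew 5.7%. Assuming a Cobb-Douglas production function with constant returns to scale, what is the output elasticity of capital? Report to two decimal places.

α = 0.38

gY = gA + α·gK + (1−α)·gL, so gY − gA − gL = α(gK − gL).
5.7 + 0.33 − 3.94 = α × (9.44 − 3.94).
2.09 = 5.5 α, so α = 0.38.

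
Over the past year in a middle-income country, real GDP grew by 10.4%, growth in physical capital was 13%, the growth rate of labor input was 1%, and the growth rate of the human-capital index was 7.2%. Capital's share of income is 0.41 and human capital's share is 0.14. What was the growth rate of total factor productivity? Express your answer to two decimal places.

3.61%

Labor's share = 1 − 0.41 − 0.14 = 0.45.
Physical capital: 0.41 × 13 = 5.33 pp.
The human-capital index: 0.14 × 7.2 = 1.008 pp.
Labor input: 0.45 × 1 = 0.45 pp.
TFP growth = 10.4 − 6.788 = 3.612%.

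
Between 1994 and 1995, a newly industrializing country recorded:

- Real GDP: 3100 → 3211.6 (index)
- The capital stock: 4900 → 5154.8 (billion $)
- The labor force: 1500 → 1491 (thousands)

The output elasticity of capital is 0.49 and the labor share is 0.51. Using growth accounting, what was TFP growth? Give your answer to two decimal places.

1.36%

Real GDP growth = (3211.6 − 3100) / 3100 = 3.6%.
The capital stock growth = (5154.8 − 4900) / 4900 = 5.2%.
The labor force growth = (1491 − 1500) / 1500 = -0.6%.
Labor's share = 1 − 0.49 = 0.51.
The capital stock: 0.49 × 5.2 = 2.548 pp.
The labor force: 0.51 × (-0.6) = -0.306 pp.
TFP growth = 3.6 − 2.242 = 1.358%.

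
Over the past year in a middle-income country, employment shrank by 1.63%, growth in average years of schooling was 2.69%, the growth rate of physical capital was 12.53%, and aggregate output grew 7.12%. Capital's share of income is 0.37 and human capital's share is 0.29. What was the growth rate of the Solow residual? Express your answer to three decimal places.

Labor's share = 1 − 0.37 − 0.29 = 0.34.
Physical capital: 0.37 × 12.53 = 4.6361 pp.
Average years of schooling: 0.29 × 2.69 = 0.7801 pp.
Employment: 0.34 × (-1.63) = -0.5542 pp.
TFP growth = 7.12 − 4.862 = 2.258%.

The Solow residual grew 2.258%.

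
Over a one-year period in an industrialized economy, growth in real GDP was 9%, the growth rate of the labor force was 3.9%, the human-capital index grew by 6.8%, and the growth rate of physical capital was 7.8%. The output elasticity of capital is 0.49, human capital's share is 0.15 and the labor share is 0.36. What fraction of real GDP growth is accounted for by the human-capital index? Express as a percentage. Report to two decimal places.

The human-capital index contributed 0.15 × 6.8 = 1.02 pp.
Share of growth = 1.02 / 9 × 100 = 11.3333%.

The human-capital index accounted for 11.33% of growth.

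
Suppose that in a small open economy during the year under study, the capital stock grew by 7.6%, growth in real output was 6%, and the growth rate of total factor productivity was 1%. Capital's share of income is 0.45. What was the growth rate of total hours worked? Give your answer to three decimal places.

2.873%

Labor's share = 1 − 0.45 = 0.55.
gY = gA + 0.45×7.6 + 0.55×g.
0.55×g = 6 − 1 − 3.42 = 1.58.
g = 1.58 / 0.55 = 2.87273%.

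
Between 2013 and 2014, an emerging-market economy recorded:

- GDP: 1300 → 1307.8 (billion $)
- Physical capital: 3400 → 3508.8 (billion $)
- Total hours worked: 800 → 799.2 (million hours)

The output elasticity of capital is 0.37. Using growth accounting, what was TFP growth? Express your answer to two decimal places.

-0.52%

GDP growth = (1307.8 − 1300) / 1300 = 0.6%.
Physical capital growth = (3508.8 − 3400) / 3400 = 3.2%.
Total hours worked growth = (799.2 − 800) / 800 = -0.1%.
Labor's share = 1 − 0.37 = 0.63.
Physical capital: 0.37 × 3.2 = 1.184 pp.
Total hours worked: 0.63 × (-0.1) = -0.063 pp.
TFP growth = 0.6 − 1.121 = -0.521%.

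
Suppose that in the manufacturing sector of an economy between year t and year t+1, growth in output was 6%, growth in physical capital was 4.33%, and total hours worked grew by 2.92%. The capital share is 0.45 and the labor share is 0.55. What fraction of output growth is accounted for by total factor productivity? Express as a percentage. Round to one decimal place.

Labor's share = 1 − 0.45 = 0.55.
Physical capital: 0.45 × 4.33 = 1.9485 pp.
Total hours worked: 0.55 × 2.92 = 1.606 pp.
TFP growth = 6 − 3.5545 = 2.4455%.
TFP share of growth = 2.4455 / 6 × 100 = 40.758%.

40.8%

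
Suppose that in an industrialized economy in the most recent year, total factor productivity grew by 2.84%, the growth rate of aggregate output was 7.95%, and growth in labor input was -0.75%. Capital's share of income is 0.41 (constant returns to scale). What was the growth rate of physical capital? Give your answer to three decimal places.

Physical capital growth was 13.543%.

Labor's share = 1 − 0.41 = 0.59.
gY = gA + 0.59×(-0.75) + 0.41×g.
0.41×g = 7.95 − 2.84 + 0.4425 = 5.5525.
g = 5.5525 / 0.41 = 13.54268%.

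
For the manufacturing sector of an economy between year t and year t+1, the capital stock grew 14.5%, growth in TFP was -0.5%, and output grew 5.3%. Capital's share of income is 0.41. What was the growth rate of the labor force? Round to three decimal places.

-0.246%

Labor's share = 1 − 0.41 = 0.59.
gY = gA + 0.41×14.5 + 0.59×g.
0.59×g = 5.3 + 0.5 − 5.945 = -0.145.
g = -0.145 / 0.59 = -0.24576%.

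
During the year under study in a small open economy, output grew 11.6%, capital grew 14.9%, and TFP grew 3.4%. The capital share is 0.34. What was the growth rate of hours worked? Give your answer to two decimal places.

Hours worked growth was 4.75%.

Labor's share = 1 − 0.34 = 0.66.
gY = gA + 0.34×14.9 + 0.66×g.
0.66×g = 11.6 − 3.4 − 5.066 = 3.134.
g = 3.134 / 0.66 = 4.7485%.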